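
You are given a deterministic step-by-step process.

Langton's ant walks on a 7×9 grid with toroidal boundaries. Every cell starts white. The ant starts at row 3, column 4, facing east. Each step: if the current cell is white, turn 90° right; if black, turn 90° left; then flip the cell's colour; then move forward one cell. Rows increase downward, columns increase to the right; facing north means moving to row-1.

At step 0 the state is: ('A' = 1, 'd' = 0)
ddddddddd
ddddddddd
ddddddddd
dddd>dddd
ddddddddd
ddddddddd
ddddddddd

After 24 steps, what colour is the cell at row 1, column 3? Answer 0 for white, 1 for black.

gen 0: ddddddddd
ddddddddd
ddddddddd
dddd>dddd
ddddddddd
ddddddddd
ddddddddd
gen 1: ddddddddd
ddddddddd
ddddddddd
ddddAdddd
ddddvdddd
ddddddddd
ddddddddd
gen 2: ddddddddd
ddddddddd
ddddddddd
ddddAdddd
ddd<Adddd
ddddddddd
ddddddddd
gen 3: ddddddddd
ddddddddd
ddddddddd
ddd^Adddd
dddAAdddd
ddddddddd
ddddddddd
gen 4: ddddddddd
ddddddddd
ddddddddd
dddA>dddd
dddAAdddd
ddddddddd
ddddddddd
gen 5: ddddddddd
ddddddddd
dddd^dddd
dddAddddd
dddAAdddd
ddddddddd
ddddddddd
gen 6: ddddddddd
ddddddddd
ddddA>ddd
dddAddddd
dddAAdddd
ddddddddd
ddddddddd
gen 7: ddddddddd
ddddddddd
ddddAAddd
dddAdvddd
dddAAdddd
ddddddddd
ddddddddd
gen 8: ddddddddd
ddddddddd
ddddAAddd
dddA<Addd
dddAAdddd
ddddddddd
ddddddddd
gen 9: ddddddddd
ddddddddd
dddd^Addd
dddAAAddd
dddAAdddd
ddddddddd
ddddddddd
gen 10: ddddddddd
ddddddddd
ddd<dAddd
dddAAAddd
dddAAdddd
ddddddddd
ddddddddd
gen 11: ddddddddd
ddd^ddddd
dddAdAddd
dddAAAddd
dddAAdddd
ddddddddd
ddddddddd
gen 12: ddddddddd
dddA>dddd
dddAdAddd
dddAAAddd
dddAAdddd
ddddddddd
ddddddddd
gen 13: ddddddddd
dddAAdddd
dddAvAddd
dddAAAddd
dddAAdddd
ddddddddd
ddddddddd
gen 14: ddddddddd
dddAAdddd
ddd<AAddd
dddAAAddd
dddAAdddd
ddddddddd
ddddddddd
gen 15: ddddddddd
dddAAdddd
ddddAAddd
dddvAAddd
dddAAdddd
ddddddddd
ddddddddd
gen 16: ddddddddd
dddAAdddd
ddddAAddd
dddd>Addd
dddAAdddd
ddddddddd
ddddddddd
gen 17: ddddddddd
dddAAdddd
dddd^Addd
dddddAddd
dddAAdddd
ddddddddd
ddddddddd
gen 18: ddddddddd
dddAAdddd
ddd<dAddd
dddddAddd
dddAAdddd
ddddddddd
ddddddddd
gen 19: ddddddddd
ddd^Adddd
dddAdAddd
dddddAddd
dddAAdddd
ddddddddd
ddddddddd
gen 20: ddddddddd
dd<dAdddd
dddAdAddd
dddddAddd
dddAAdddd
ddddddddd
ddddddddd
gen 21: dd^dddddd
ddAdAdddd
dddAdAddd
dddddAddd
dddAAdddd
ddddddddd
ddddddddd
gen 22: ddA>ddddd
ddAdAdddd
dddAdAddd
dddddAddd
dddAAdddd
ddddddddd
ddddddddd
gen 23: ddAAddddd
ddAvAdddd
dddAdAddd
dddddAddd
dddAAdddd
ddddddddd
ddddddddd
gen 24: ddAAddddd
dd<AAdddd
dddAdAddd
dddddAddd
dddAAdddd
ddddddddd
ddddddddd

1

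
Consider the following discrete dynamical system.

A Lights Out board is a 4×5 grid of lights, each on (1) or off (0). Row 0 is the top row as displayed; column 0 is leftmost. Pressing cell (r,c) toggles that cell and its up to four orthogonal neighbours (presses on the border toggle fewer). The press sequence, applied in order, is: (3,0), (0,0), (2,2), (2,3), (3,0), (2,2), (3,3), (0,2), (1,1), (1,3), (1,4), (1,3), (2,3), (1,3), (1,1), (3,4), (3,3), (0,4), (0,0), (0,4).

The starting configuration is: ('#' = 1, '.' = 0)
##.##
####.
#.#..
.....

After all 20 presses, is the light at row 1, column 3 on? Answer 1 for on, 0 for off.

t=0: ##.##
####.
#.#..
.....
t=1: ##.##
####.
..#..
##...
t=2: ...##
.###.
..#..
##...
t=3: ...##
.#.#.
.#.#.
###..
t=4: ...##
.#...
.##.#
####.
t=5: ...##
.#...
###.#
..##.
t=6: ...##
.##..
#..##
...#.
t=7: ...##
.##..
#...#
..#.#
t=8: .##.#
.#...
#...#
..#.#
t=9: ..#.#
#.#..
##..#
..#.#
t=10: ..###
#..##
##.##
..#.#
t=11: ..##.
#....
##.#.
..#.#
t=12: ..#..
#.###
##...
..#.#
t=13: ..#..
#.#.#
#####
..###
t=14: ..##.
#..#.
###.#
..###
t=15: .###.
.###.
#.#.#
..###
t=16: .###.
.###.
#.#..
..#..
t=17: .###.
.###.
#.##.
...##
t=18: .##.#
.####
#.##.
...##
t=19: #.#.#
#####
#.##.
...##
t=20: #.##.
####.
#.##.
...##

1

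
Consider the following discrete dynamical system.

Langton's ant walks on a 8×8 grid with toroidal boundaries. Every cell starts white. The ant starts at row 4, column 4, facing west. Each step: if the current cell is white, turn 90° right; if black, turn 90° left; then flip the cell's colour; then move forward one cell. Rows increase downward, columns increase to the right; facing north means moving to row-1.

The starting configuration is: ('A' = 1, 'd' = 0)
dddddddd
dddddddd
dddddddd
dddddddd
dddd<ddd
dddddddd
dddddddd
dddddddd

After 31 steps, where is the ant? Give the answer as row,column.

[0] dddddddd
dddddddd
dddddddd
dddddddd
dddd<ddd
dddddddd
dddddddd
dddddddd
[1] dddddddd
dddddddd
dddddddd
dddd^ddd
ddddAddd
dddddddd
dddddddd
dddddddd
[2] dddddddd
dddddddd
dddddddd
ddddA>dd
ddddAddd
dddddddd
dddddddd
dddddddd
[3] dddddddd
dddddddd
dddddddd
ddddAAdd
ddddAvdd
dddddddd
dddddddd
dddddddd
[4] dddddddd
dddddddd
dddddddd
ddddAAdd
dddd<Add
dddddddd
dddddddd
dddddddd
[5] dddddddd
dddddddd
dddddddd
ddddAAdd
dddddAdd
ddddvddd
dddddddd
dddddddd
[6] dddddddd
dddddddd
dddddddd
ddddAAdd
dddddAdd
ddd<Addd
dddddddd
dddddddd
[7] dddddddd
dddddddd
dddddddd
ddddAAdd
ddd^dAdd
dddAAddd
dddddddd
dddddddd
[8] dddddddd
dddddddd
dddddddd
ddddAAdd
dddA>Add
dddAAddd
dddddddd
dddddddd
[9] dddddddd
dddddddd
dddddddd
ddddAAdd
dddAAAdd
dddAvddd
dddddddd
dddddddd
[10] dddddddd
dddddddd
dddddddd
ddddAAdd
dddAAAdd
dddAd>dd
dddddddd
dddddddd
[11] dddddddd
dddddddd
dddddddd
ddddAAdd
dddAAAdd
dddAdAdd
dddddvdd
dddddddd
[12] dddddddd
dddddddd
dddddddd
ddddAAdd
dddAAAdd
dddAdAdd
dddd<Add
dddddddd
[13] dddddddd
dddddddd
dddddddd
ddddAAdd
dddAAAdd
dddA^Add
ddddAAdd
dddddddd
[14] dddddddd
dddddddd
dddddddd
ddddAAdd
dddAAAdd
dddAA>dd
ddddAAdd
dddddddd
[15] dddddddd
dddddddd
dddddddd
ddddAAdd
dddAA^dd
dddAAddd
ddddAAdd
dddddddd
[16] dddddddd
dddddddd
dddddddd
ddddAAdd
dddA<ddd
dddAAddd
ddddAAdd
dddddddd
[17] dddddddd
dddddddd
dddddddd
ddddAAdd
dddAdddd
dddAvddd
ddddAAdd
dddddddd
[18] dddddddd
dddddddd
dddddddd
ddddAAdd
dddAdddd
dddAd>dd
ddddAAdd
dddddddd
[19] dddddddd
dddddddd
dddddddd
ddddAAdd
dddAdddd
dddAdAdd
ddddAvdd
dddddddd
[20] dddddddd
dddddddd
dddddddd
ddddAAdd
dddAdddd
dddAdAdd
ddddAd>d
dddddddd
[21] dddddddd
dddddddd
dddddddd
ddddAAdd
dddAdddd
dddAdAdd
ddddAdAd
ddddddvd
[22] dddddddd
dddddddd
dddddddd
ddddAAdd
dddAdddd
dddAdAdd
ddddAdAd
ddddd<Ad
[23] dddddddd
dddddddd
dddddddd
ddddAAdd
dddAdddd
dddAdAdd
ddddA^Ad
dddddAAd
[24] dddddddd
dddddddd
dddddddd
ddddAAdd
dddAdddd
dddAdAdd
ddddAA>d
dddddAAd
[25] dddddddd
dddddddd
dddddddd
ddddAAdd
dddAdddd
dddAdA^d
ddddAAdd
dddddAAd
[26] dddddddd
dddddddd
dddddddd
ddddAAdd
dddAdddd
dddAdAA>
ddddAAdd
dddddAAd
[27] dddddddd
dddddddd
dddddddd
ddddAAdd
dddAdddd
dddAdAAA
ddddAAdv
dddddAAd
[28] dddddddd
dddddddd
dddddddd
ddddAAdd
dddAdddd
dddAdAAA
ddddAA<A
dddddAAd
[29] dddddddd
dddddddd
dddddddd
ddddAAdd
dddAdddd
dddAdA^A
ddddAAAA
dddddAAd
[30] dddddddd
dddddddd
dddddddd
ddddAAdd
dddAdddd
dddAd<dA
ddddAAAA
dddddAAd
[31] dddddddd
dddddddd
dddddddd
ddddAAdd
dddAdddd
dddAdddA
ddddAvAA
dddddAAd

6,5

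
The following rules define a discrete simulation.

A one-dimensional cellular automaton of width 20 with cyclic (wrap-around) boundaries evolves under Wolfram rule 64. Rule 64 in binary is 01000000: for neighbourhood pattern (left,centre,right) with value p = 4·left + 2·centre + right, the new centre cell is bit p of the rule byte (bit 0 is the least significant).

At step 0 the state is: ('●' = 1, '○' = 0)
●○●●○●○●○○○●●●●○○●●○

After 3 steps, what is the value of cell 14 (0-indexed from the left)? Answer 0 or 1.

gen 0: ●○●●○●○●○○○●●●●○○●●○
gen 1: ○○○●○○○○○○○○○○●○○○●○
gen 2: ○○○○○○○○○○○○○○○○○○○○
gen 3: ○○○○○○○○○○○○○○○○○○○○

0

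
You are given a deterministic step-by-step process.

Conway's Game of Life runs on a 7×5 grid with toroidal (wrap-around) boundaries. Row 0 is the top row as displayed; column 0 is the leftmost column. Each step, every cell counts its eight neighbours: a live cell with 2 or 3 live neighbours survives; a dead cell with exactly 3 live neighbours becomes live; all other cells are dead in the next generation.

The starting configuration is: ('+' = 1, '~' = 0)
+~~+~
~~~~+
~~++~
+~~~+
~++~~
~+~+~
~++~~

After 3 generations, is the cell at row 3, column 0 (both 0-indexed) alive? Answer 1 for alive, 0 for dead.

[0] +~~+~
~~~~+
~~++~
+~~~+
~++~~
~+~+~
~++~~
[1] +++++
~~+~+
+~~+~
+~~~+
~++++
+~~+~
++~++
[2] ~~~~~
~~~~~
++~+~
~~~~~
~++~~
~~~~~
~~~~~
[3] ~~~~~
~~~~~
~~~~~
+~~~~
~~~~~
~~~~~
~~~~~

1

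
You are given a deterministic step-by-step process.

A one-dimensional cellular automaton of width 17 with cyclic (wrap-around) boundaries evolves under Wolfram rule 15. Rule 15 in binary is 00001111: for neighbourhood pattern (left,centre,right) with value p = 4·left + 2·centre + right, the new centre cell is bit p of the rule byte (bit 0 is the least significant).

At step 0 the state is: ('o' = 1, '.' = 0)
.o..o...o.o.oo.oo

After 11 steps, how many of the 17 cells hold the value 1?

9

k=0  .o..o...o.o.oo.oo
k=1  .o.oo.ooo.o.o..o.
k=2  oo.o..o...o.o.oo.
k=3  o..o.oo.ooo.o.o..
k=4  o.oo.o..o...o.o.o
k=5  ..o..o.oo.ooo.o.o
k=6  .oo.oo.o..o...o.o
k=7  .o..o..o.oo.ooo.o
k=8  .o.oo.oo.o..o...o
k=9  .o.o..o..o.oo.ooo
k=10  .o.o.oo.oo.o..o..
k=11  oo.o.o..o..o.oo.o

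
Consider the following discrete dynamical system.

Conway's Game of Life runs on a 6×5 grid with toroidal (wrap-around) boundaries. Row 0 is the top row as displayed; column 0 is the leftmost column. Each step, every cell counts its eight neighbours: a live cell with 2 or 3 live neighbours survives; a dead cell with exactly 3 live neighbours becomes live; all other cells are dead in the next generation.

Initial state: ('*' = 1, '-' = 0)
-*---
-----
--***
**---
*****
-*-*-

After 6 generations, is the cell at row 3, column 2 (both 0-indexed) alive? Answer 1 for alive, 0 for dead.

0) -*---
-----
--***
**---
*****
-*-*-
1) --*--
--**-
*****
-----
---*-
---*-
2) --*--
*----
**--*
**---
-----
--**-
3) -***-
*---*
----*
-*--*
-**--
--**-
4) **---
***-*
---**
-***-
**---
-----
5) --*-*
--*--
-----
-*-*-
**---
-----
6) ---*-
---*-
--*--
***--
***--
**---

1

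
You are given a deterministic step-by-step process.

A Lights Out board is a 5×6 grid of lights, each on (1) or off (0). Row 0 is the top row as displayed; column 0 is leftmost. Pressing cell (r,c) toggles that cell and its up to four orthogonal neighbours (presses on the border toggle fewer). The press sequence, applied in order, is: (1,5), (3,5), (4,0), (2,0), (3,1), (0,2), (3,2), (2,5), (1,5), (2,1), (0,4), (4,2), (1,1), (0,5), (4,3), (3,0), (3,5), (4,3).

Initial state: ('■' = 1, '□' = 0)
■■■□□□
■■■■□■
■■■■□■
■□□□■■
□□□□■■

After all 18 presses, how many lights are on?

step 0: ■■■□□□
■■■■□■
■■■■□■
■□□□■■
□□□□■■
step 1: ■■■□□■
■■■■■□
■■■■□□
■□□□■■
□□□□■■
step 2: ■■■□□■
■■■■■□
■■■■□■
■□□□□□
□□□□■□
step 3: ■■■□□■
■■■■■□
■■■■□■
□□□□□□
■■□□■□
step 4: ■■■□□■
□■■■■□
□□■■□■
■□□□□□
■■□□■□
step 5: ■■■□□■
□■■■■□
□■■■□■
□■■□□□
■□□□■□
step 6: ■□□■□■
□■□■■□
□■■■□■
□■■□□□
■□□□■□
step 7: ■□□■□■
□■□■■□
□■□■□■
□□□■□□
■□■□■□
step 8: ■□□■□■
□■□■■■
□■□■■□
□□□■□■
■□■□■□
step 9: ■□□■□□
□■□■□□
□■□■■■
□□□■□■
■□■□■□
step 10: ■□□■□□
□□□■□□
■□■■■■
□■□■□■
■□■□■□
step 11: ■□□□■■
□□□■■□
■□■■■■
□■□■□■
■□■□■□
step 12: ■□□□■■
□□□■■□
■□■■■■
□■■■□■
■■□■■□
step 13: ■■□□■■
■■■■■□
■■■■■■
□■■■□■
■■□■■□
step 14: ■■□□□□
■■■■■■
■■■■■■
□■■■□■
■■□■■□
step 15: ■■□□□□
■■■■■■
■■■■■■
□■■□□■
■■■□□□
step 16: ■■□□□□
■■■■■■
□■■■■■
■□■□□■
□■■□□□
step 17: ■■□□□□
■■■■■■
□■■■■□
■□■□■□
□■■□□■
step 18: ■■□□□□
■■■■■■
□■■■■□
■□■■■□
□■□■■■

20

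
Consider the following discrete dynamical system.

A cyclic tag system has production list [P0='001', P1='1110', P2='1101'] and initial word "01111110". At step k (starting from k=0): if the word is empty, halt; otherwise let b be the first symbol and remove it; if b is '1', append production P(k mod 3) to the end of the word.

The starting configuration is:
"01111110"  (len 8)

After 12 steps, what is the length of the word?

t=0: "01111110"  (len 8)
t=1: "1111110"  (len 7)
t=2: "1111101110"  (len 10)
t=3: "1111011101101"  (len 13)
t=4: "111011101101001"  (len 15)
t=5: "110111011010011110"  (len 18)
t=6: "101110110100111101101"  (len 21)
t=7: "01110110100111101101001"  (len 23)
t=8: "1110110100111101101001"  (len 22)
t=9: "1101101001111011010011101"  (len 25)
t=10: "101101001111011010011101001"  (len 27)
t=11: "011010011110110100111010011110"  (len 30)
t=12: "11010011110110100111010011110"  (len 29)

29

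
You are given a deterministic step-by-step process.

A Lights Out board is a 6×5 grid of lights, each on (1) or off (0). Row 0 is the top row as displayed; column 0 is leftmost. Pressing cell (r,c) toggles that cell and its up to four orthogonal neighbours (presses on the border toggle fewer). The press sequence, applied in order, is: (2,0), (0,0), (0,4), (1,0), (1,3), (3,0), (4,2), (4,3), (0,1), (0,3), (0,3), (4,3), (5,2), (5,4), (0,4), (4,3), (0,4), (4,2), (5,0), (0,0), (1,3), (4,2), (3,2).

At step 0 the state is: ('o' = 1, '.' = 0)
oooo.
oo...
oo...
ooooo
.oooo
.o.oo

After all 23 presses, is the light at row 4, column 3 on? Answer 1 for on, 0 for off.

1

gen 0: oooo.
oo...
oo...
ooooo
.oooo
.o.oo
gen 1: oooo.
.o...
.....
.oooo
.oooo
.o.oo
gen 2: ..oo.
oo...
.....
.oooo
.oooo
.o.oo
gen 3: ..o.o
oo..o
.....
.oooo
.oooo
.o.oo
gen 4: o.o.o
....o
o....
.oooo
.oooo
.o.oo
gen 5: o.ooo
..oo.
o..o.
.oooo
.oooo
.o.oo
gen 6: o.ooo
..oo.
...o.
o.ooo
ooooo
.o.oo
gen 7: o.ooo
..oo.
...o.
o..oo
o...o
.oooo
gen 8: o.ooo
..oo.
...o.
o...o
o.oo.
.oo.o
gen 9: .o.oo
.ooo.
...o.
o...o
o.oo.
.oo.o
gen 10: .oo..
.oo..
...o.
o...o
o.oo.
.oo.o
gen 11: .o.oo
.ooo.
...o.
o...o
o.oo.
.oo.o
gen 12: .o.oo
.ooo.
...o.
o..oo
o...o
.oooo
gen 13: .o.oo
.ooo.
...o.
o..oo
o.o.o
....o
gen 14: .o.oo
.ooo.
...o.
o..oo
o.o..
...o.
gen 15: .o...
.oooo
...o.
o..oo
o.o..
...o.
gen 16: .o...
.oooo
...o.
o...o
o..oo
.....
gen 17: .o.oo
.ooo.
...o.
o...o
o..oo
.....
gen 18: .o.oo
.ooo.
...o.
o.o.o
ooo.o
..o..
gen 19: .o.oo
.ooo.
...o.
o.o.o
.oo.o
ooo..
gen 20: o..oo
oooo.
...o.
o.o.o
.oo.o
ooo..
gen 21: o...o
oo..o
.....
o.o.o
.oo.o
ooo..
gen 22: o...o
oo..o
.....
o...o
...oo
oo...
gen 23: o...o
oo..o
..o..
ooooo
..ooo
oo...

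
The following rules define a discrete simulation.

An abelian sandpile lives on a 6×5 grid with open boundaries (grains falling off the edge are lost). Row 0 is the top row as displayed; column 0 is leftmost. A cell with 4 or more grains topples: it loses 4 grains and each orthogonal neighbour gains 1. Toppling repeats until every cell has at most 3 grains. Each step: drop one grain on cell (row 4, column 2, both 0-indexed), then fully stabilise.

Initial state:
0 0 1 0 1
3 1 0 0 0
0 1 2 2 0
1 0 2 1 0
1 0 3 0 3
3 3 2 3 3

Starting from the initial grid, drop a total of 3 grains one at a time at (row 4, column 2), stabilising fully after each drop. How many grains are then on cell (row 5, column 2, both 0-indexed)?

k=0  0 0 1 0 1
3 1 0 0 0
0 1 2 2 0
1 0 2 1 0
1 0 3 0 3
3 3 2 3 3
k=1  0 0 1 0 1
3 1 0 0 0
0 1 2 2 0
1 0 3 1 0
1 1 0 1 3
3 3 3 3 3
k=2  0 0 1 0 1
3 1 0 0 0
0 1 2 2 0
1 0 3 1 0
1 1 1 1 3
3 3 3 3 3
k=3  0 0 1 0 1
3 1 0 0 0
0 1 2 2 0
1 0 3 1 0
1 1 2 1 3
3 3 3 3 3

3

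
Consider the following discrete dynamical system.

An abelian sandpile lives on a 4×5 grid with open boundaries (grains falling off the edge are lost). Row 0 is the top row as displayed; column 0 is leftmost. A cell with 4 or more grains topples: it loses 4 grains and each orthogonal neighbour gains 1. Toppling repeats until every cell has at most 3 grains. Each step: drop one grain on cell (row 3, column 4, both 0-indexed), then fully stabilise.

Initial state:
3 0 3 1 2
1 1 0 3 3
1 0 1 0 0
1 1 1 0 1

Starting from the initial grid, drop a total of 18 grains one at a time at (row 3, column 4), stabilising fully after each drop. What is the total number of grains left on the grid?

28

gen 0: 3 0 3 1 2
1 1 0 3 3
1 0 1 0 0
1 1 1 0 1
gen 1: 3 0 3 1 2
1 1 0 3 3
1 0 1 0 0
1 1 1 0 2
gen 2: 3 0 3 1 2
1 1 0 3 3
1 0 1 0 0
1 1 1 0 3
gen 3: 3 0 3 1 2
1 1 0 3 3
1 0 1 0 1
1 1 1 1 0
gen 4: 3 0 3 1 2
1 1 0 3 3
1 0 1 0 1
1 1 1 1 1
gen 5: 3 0 3 1 2
1 1 0 3 3
1 0 1 0 1
1 1 1 1 2
gen 6: 3 0 3 1 2
1 1 0 3 3
1 0 1 0 1
1 1 1 1 3
gen 7: 3 0 3 1 2
1 1 0 3 3
1 0 1 0 2
1 1 1 2 0
gen 8: 3 0 3 1 2
1 1 0 3 3
1 0 1 0 2
1 1 1 2 1
gen 9: 3 0 3 1 2
1 1 0 3 3
1 0 1 0 2
1 1 1 2 2
gen 10: 3 0 3 1 2
1 1 0 3 3
1 0 1 0 2
1 1 1 2 3
gen 11: 3 0 3 1 2
1 1 0 3 3
1 0 1 0 3
1 1 1 3 0
gen 12: 3 0 3 1 2
1 1 0 3 3
1 0 1 0 3
1 1 1 3 1
gen 13: 3 0 3 1 2
1 1 0 3 3
1 0 1 0 3
1 1 1 3 2
gen 14: 3 0 3 1 2
1 1 0 3 3
1 0 1 0 3
1 1 1 3 3
gen 15: 3 0 3 2 3
1 1 1 0 1
1 0 1 3 1
1 1 2 0 2
gen 16: 3 0 3 2 3
1 1 1 0 1
1 0 1 3 1
1 1 2 0 3
gen 17: 3 0 3 2 3
1 1 1 0 1
1 0 1 3 2
1 1 2 1 0
gen 18: 3 0 3 2 3
1 1 1 0 1
1 0 1 3 2
1 1 2 1 1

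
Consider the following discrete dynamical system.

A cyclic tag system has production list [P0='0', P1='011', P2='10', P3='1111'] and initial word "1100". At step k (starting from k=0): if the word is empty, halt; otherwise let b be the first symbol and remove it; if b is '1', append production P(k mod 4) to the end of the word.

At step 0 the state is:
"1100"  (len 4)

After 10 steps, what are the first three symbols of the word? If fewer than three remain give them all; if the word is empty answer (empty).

t=0: "1100"  (len 4)
t=1: "1000"  (len 4)
t=2: "000011"  (len 6)
t=3: "00011"  (len 5)
t=4: "0011"  (len 4)
t=5: "011"  (len 3)
t=6: "11"  (len 2)
t=7: "110"  (len 3)
t=8: "101111"  (len 6)
t=9: "011110"  (len 6)
t=10: "11110"  (len 5)

111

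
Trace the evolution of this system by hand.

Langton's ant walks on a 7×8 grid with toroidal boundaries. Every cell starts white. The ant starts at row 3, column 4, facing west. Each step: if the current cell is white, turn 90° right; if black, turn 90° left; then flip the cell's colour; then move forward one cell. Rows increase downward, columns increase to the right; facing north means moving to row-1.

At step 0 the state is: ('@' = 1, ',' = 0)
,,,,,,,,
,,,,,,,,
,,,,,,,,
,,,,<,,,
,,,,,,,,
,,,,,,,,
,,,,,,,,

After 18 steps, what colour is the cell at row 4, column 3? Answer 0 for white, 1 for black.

1

gen 0: ,,,,,,,,
,,,,,,,,
,,,,,,,,
,,,,<,,,
,,,,,,,,
,,,,,,,,
,,,,,,,,
gen 1: ,,,,,,,,
,,,,,,,,
,,,,^,,,
,,,,@,,,
,,,,,,,,
,,,,,,,,
,,,,,,,,
gen 2: ,,,,,,,,
,,,,,,,,
,,,,@>,,
,,,,@,,,
,,,,,,,,
,,,,,,,,
,,,,,,,,
gen 3: ,,,,,,,,
,,,,,,,,
,,,,@@,,
,,,,@v,,
,,,,,,,,
,,,,,,,,
,,,,,,,,
gen 4: ,,,,,,,,
,,,,,,,,
,,,,@@,,
,,,,<@,,
,,,,,,,,
,,,,,,,,
,,,,,,,,
gen 5: ,,,,,,,,
,,,,,,,,
,,,,@@,,
,,,,,@,,
,,,,v,,,
,,,,,,,,
,,,,,,,,
gen 6: ,,,,,,,,
,,,,,,,,
,,,,@@,,
,,,,,@,,
,,,<@,,,
,,,,,,,,
,,,,,,,,
gen 7: ,,,,,,,,
,,,,,,,,
,,,,@@,,
,,,^,@,,
,,,@@,,,
,,,,,,,,
,,,,,,,,
gen 8: ,,,,,,,,
,,,,,,,,
,,,,@@,,
,,,@>@,,
,,,@@,,,
,,,,,,,,
,,,,,,,,
gen 9: ,,,,,,,,
,,,,,,,,
,,,,@@,,
,,,@@@,,
,,,@v,,,
,,,,,,,,
,,,,,,,,
gen 10: ,,,,,,,,
,,,,,,,,
,,,,@@,,
,,,@@@,,
,,,@,>,,
,,,,,,,,
,,,,,,,,
gen 11: ,,,,,,,,
,,,,,,,,
,,,,@@,,
,,,@@@,,
,,,@,@,,
,,,,,v,,
,,,,,,,,
gen 12: ,,,,,,,,
,,,,,,,,
,,,,@@,,
,,,@@@,,
,,,@,@,,
,,,,<@,,
,,,,,,,,
gen 13: ,,,,,,,,
,,,,,,,,
,,,,@@,,
,,,@@@,,
,,,@^@,,
,,,,@@,,
,,,,,,,,
gen 14: ,,,,,,,,
,,,,,,,,
,,,,@@,,
,,,@@@,,
,,,@@>,,
,,,,@@,,
,,,,,,,,
gen 15: ,,,,,,,,
,,,,,,,,
,,,,@@,,
,,,@@^,,
,,,@@,,,
,,,,@@,,
,,,,,,,,
gen 16: ,,,,,,,,
,,,,,,,,
,,,,@@,,
,,,@<,,,
,,,@@,,,
,,,,@@,,
,,,,,,,,
gen 17: ,,,,,,,,
,,,,,,,,
,,,,@@,,
,,,@,,,,
,,,@v,,,
,,,,@@,,
,,,,,,,,
gen 18: ,,,,,,,,
,,,,,,,,
,,,,@@,,
,,,@,,,,
,,,@,>,,
,,,,@@,,
,,,,,,,,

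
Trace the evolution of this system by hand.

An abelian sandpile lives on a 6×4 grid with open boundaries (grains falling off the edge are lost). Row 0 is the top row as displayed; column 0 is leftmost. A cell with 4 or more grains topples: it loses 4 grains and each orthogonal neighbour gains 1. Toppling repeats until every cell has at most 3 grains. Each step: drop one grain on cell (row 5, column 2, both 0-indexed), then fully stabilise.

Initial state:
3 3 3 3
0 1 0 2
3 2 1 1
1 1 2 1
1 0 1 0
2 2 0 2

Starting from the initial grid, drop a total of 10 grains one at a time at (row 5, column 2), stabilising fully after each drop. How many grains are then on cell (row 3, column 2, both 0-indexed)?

step 0: 3 3 3 3
0 1 0 2
3 2 1 1
1 1 2 1
1 0 1 0
2 2 0 2
step 1: 3 3 3 3
0 1 0 2
3 2 1 1
1 1 2 1
1 0 1 0
2 2 1 2
step 2: 3 3 3 3
0 1 0 2
3 2 1 1
1 1 2 1
1 0 1 0
2 2 2 2
step 3: 3 3 3 3
0 1 0 2
3 2 1 1
1 1 2 1
1 0 1 0
2 2 3 2
step 4: 3 3 3 3
0 1 0 2
3 2 1 1
1 1 2 1
1 0 2 0
2 3 0 3
step 5: 3 3 3 3
0 1 0 2
3 2 1 1
1 1 2 1
1 0 2 0
2 3 1 3
step 6: 3 3 3 3
0 1 0 2
3 2 1 1
1 1 2 1
1 0 2 0
2 3 2 3
step 7: 3 3 3 3
0 1 0 2
3 2 1 1
1 1 2 1
1 0 2 0
2 3 3 3
step 8: 3 3 3 3
0 1 0 2
3 2 1 1
1 1 2 1
1 1 3 1
3 0 2 0
step 9: 3 3 3 3
0 1 0 2
3 2 1 1
1 1 2 1
1 1 3 1
3 0 3 0
step 10: 3 3 3 3
0 1 0 2
3 2 1 1
1 1 3 1
1 2 0 2
3 1 1 1

3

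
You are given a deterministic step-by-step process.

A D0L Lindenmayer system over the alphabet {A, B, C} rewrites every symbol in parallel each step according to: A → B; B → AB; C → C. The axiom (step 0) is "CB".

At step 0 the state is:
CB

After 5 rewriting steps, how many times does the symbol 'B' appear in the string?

[0] CB
[1] CAB
[2] CBAB
[3] CABBAB
[4] CBABABBAB
[5] CABBABBABABBAB

8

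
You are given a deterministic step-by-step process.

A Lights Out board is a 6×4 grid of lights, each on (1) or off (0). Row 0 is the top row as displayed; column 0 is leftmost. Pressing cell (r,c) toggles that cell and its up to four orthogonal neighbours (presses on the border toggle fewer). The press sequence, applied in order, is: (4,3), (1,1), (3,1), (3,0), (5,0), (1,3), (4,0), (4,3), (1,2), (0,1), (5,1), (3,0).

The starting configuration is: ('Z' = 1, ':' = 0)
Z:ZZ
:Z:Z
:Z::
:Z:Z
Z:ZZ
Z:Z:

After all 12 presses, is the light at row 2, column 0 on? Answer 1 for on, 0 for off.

0

t=0: Z:ZZ
:Z:Z
:Z::
:Z:Z
Z:ZZ
Z:Z:
t=1: Z:ZZ
:Z:Z
:Z::
:Z::
Z:::
Z:ZZ
t=2: ZZZZ
Z:ZZ
::::
:Z::
Z:::
Z:ZZ
t=3: ZZZZ
Z:ZZ
:Z::
Z:Z:
ZZ::
Z:ZZ
t=4: ZZZZ
Z:ZZ
ZZ::
:ZZ:
:Z::
Z:ZZ
t=5: ZZZZ
Z:ZZ
ZZ::
:ZZ:
ZZ::
:ZZZ
t=6: ZZZ:
Z:::
ZZ:Z
:ZZ:
ZZ::
:ZZZ
t=7: ZZZ:
Z:::
ZZ:Z
ZZZ:
::::
ZZZZ
t=8: ZZZ:
Z:::
ZZ:Z
ZZZZ
::ZZ
ZZZ:
t=9: ZZ::
ZZZZ
ZZZZ
ZZZZ
::ZZ
ZZZ:
t=10: ::Z:
Z:ZZ
ZZZZ
ZZZZ
::ZZ
ZZZ:
t=11: ::Z:
Z:ZZ
ZZZZ
ZZZZ
:ZZZ
::::
t=12: ::Z:
Z:ZZ
:ZZZ
::ZZ
ZZZZ
::::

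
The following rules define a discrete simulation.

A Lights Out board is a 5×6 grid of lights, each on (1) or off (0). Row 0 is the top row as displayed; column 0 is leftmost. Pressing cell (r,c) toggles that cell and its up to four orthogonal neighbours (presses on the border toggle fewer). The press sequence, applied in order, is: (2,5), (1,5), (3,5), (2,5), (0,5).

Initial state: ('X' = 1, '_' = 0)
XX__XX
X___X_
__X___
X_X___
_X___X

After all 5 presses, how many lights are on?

k=0  XX__XX
X___X_
__X___
X_X___
_X___X
k=1  XX__XX
X___XX
__X_XX
X_X__X
_X___X
k=2  XX__X_
X_____
__X_X_
X_X__X
_X___X
k=3  XX__X_
X_____
__X_XX
X_X_X_
_X____
k=4  XX__X_
X____X
__X___
X_X_XX
_X____
k=5  XX___X
X_____
__X___
X_X_XX
_X____

10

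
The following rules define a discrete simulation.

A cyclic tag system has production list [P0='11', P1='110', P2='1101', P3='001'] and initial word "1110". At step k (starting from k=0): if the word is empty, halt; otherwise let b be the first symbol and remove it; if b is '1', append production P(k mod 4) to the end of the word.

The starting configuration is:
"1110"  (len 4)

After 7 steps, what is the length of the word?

0) "1110"  (len 4)
1) "11011"  (len 5)
2) "1011110"  (len 7)
3) "0111101101"  (len 10)
4) "111101101"  (len 9)
5) "1110110111"  (len 10)
6) "110110111110"  (len 12)
7) "101101111101101"  (len 15)

15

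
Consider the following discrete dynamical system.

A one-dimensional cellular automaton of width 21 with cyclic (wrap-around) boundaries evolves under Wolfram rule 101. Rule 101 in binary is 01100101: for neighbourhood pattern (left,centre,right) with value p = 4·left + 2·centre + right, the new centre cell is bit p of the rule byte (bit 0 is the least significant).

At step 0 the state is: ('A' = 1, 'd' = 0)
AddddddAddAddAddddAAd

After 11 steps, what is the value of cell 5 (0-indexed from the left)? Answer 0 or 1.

t=0: AddddddAddAddAddddAAd
t=1: AdAAAAdAddAddAdAAddAA
t=2: AAdddAAAddAddAAdAdddd
t=3: dAdAdddAddAdddAAAdAAd
t=4: dAAAdAdAddAdAdddAAdAd
t=5: dddAAAAAddAAAdAddAAAd
t=6: AAdddddAddddAAAddddAd
t=7: dAdAAAdAdAAdddAdAAdAA
t=8: AAAddAAAAdAdAdAAdAAdA
t=9: ddAdddddAAAAAAdAAdAAd
t=10: AdAdAAAddddddAAdAAdAd
t=11: AAAAddAdAAAAddAAdAAAA

0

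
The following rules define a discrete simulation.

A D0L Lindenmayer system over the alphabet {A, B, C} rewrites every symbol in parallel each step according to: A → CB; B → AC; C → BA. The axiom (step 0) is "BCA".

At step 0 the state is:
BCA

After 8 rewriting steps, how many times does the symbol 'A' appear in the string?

gen 0: BCA
gen 1: ACBACB
gen 2: CBBAACCBBAAC
gen 3: BAACACCBCBBABAACACCBCBBA
gen 4: ACCBCBBACBBABAACBAACACCBACCBCBBACBBABAACBAACACCB
gen 5: CBBABAACBAACACCBBAACACCBACCBCBBAACCBCBBACBBABAACCBBABAACBAACACCBBAACACCBACCBCBBAACCBCBBACBBABAAC
gen 6: BAACACCBACCBCBBAACCBCBBACBBABAACACCBCBBACBBABAACCBBABAACBA…BACBBABAACCBBABAACBAACACCBCBBABAACBAACACCBBAACACCBACCBCBBA  (len 192)
gen 7: ACCBCBBACBBABAACCBBABAACBAACACCBCBBABAACBAACACCBBAACACCBAC…CBACCBCBBAACCBCBBACBBABAACACCBCBBACBBABAACCBBABAACBAACACCB  (len 384)
gen 8: CBBABAACBAACACCBBAACACCBACCBCBBABAACACCBACCBCBBAACCBCBBACB…ACBAACACCBBAACACCBACCBCBBABAACACCBACCBCBBAACCBCBBACBBABAAC  (len 768)

256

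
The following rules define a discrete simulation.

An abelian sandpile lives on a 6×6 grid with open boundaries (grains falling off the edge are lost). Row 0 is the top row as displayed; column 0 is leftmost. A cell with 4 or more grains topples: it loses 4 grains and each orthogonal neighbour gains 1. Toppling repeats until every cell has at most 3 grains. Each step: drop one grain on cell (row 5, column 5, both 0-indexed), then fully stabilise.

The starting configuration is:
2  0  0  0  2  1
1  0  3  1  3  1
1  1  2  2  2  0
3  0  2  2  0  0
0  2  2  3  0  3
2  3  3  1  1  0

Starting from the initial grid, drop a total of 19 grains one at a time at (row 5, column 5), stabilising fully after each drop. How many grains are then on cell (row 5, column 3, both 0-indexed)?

2

gen 0: 2  0  0  0  2  1
1  0  3  1  3  1
1  1  2  2  2  0
3  0  2  2  0  0
0  2  2  3  0  3
2  3  3  1  1  0
gen 1: 2  0  0  0  2  1
1  0  3  1  3  1
1  1  2  2  2  0
3  0  2  2  0  0
0  2  2  3  0  3
2  3  3  1  1  1
gen 2: 2  0  0  0  2  1
1  0  3  1  3  1
1  1  2  2  2  0
3  0  2  2  0  0
0  2  2  3  0  3
2  3  3  1  1  2
gen 3: 2  0  0  0  2  1
1  0  3  1  3  1
1  1  2  2  2  0
3  0  2  2  0  0
0  2  2  3  0  3
2  3  3  1  1  3
gen 4: 2  0  0  0  2  1
1  0  3  1  3  1
1  1  2  2  2  0
3  0  2  2  0  1
0  2  2  3  1  0
2  3  3  1  2  1
gen 5: 2  0  0  0  2  1
1  0  3  1  3  1
1  1  2  2  2  0
3  0  2  2  0  1
0  2  2  3  1  0
2  3  3  1  2  2
gen 6: 2  0  0  0  2  1
1  0  3  1  3  1
1  1  2  2  2  0
3  0  2  2  0  1
0  2  2  3  1  0
2  3  3  1  2  3
gen 7: 2  0  0  0  2  1
1  0  3  1  3  1
1  1  2  2  2  0
3  0  2  2  0  1
0  2  2  3  1  1
2  3  3  1  3  0
gen 8: 2  0  0  0  2  1
1  0  3  1  3  1
1  1  2  2  2  0
3  0  2  2  0  1
0  2  2  3  1  1
2  3  3  1  3  1
gen 9: 2  0  0  0  2  1
1  0  3  1  3  1
1  1  2  2  2  0
3  0  2  2  0  1
0  2  2  3  1  1
2  3  3  1  3  2
gen 10: 2  0  0  0  2  1
1  0  3  1  3  1
1  1  2  2  2  0
3  0  2  2  0  1
0  2  2  3  1  1
2  3  3  1  3  3
gen 11: 2  0  0  0  2  1
1  0  3  1  3  1
1  1  2  2  2  0
3  0  2  2  0  1
0  2  2  3  2  2
2  3  3  2  0  1
gen 12: 2  0  0  0  2  1
1  0  3  1  3  1
1  1  2  2  2  0
3  0  2  2  0  1
0  2  2  3  2  2
2  3  3  2  0  2
gen 13: 2  0  0  0  2  1
1  0  3  1  3  1
1  1  2  2  2  0
3  0  2  2  0  1
0  2  2  3  2  2
2  3  3  2  0  3
gen 14: 2  0  0  0  2  1
1  0  3  1  3  1
1  1  2  2  2  0
3  0  2  2  0  1
0  2  2  3  2  3
2  3  3  2  1  0
gen 15: 2  0  0  0  2  1
1  0  3  1  3  1
1  1  2  2  2  0
3  0  2  2  0  1
0  2  2  3  2  3
2  3  3  2  1  1
gen 16: 2  0  0  0  2  1
1  0  3  1  3  1
1  1  2  2  2  0
3  0  2  2  0  1
0  2  2  3  2  3
2  3  3  2  1  2
gen 17: 2  0  0  0  2  1
1  0  3  1  3  1
1  1  2  2  2  0
3  0  2  2  0  1
0  2  2  3  2  3
2  3  3  2  1  3
gen 18: 2  0  0  0  2  1
1  0  3  1  3  1
1  1  2  2  2  0
3  0  2  2  0  2
0  2  2  3  3  0
2  3  3  2  2  1
gen 19: 2  0  0  0  2  1
1  0  3  1  3  1
1  1  2  2  2  0
3  0  2  2  0  2
0  2  2  3  3  0
2  3  3  2  2  2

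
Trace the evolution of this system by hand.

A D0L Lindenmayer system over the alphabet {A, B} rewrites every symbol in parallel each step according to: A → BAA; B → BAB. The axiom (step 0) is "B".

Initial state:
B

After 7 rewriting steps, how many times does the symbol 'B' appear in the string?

1094

t=0: B
t=1: BAB
t=2: BABBAABAB
t=3: BABBAABABBABBAABAABABBAABAB
t=4: BABBAABABBABBAABAABABBAABABBABBAABABBABBAABAABABBAABAABABBAABABBABBAABAABABBAABAB
t=5: BABBAABABBABBAABAABABBAABABBABBAABABBABBAABAABABBAABAABABB…ABABBABBAABABBABBAABAABABBAABAABABBAABABBABBAABAABABBAABAB  (len 243)
t=6: BABBAABABBABBAABAABABBAABABBABBAABABBABBAABAABABBAABAABABB…ABABBABBAABABBABBAABAABABBAABAABABBAABABBABBAABAABABBAABAB  (len 729)
t=7: BABBAABABBABBAABAABABBAABABBABBAABABBABBAABAABABBAABAABABB…ABABBABBAABABBABBAABAABABBAABAABABBAABABBABBAABAABABBAABAB  (len 2187)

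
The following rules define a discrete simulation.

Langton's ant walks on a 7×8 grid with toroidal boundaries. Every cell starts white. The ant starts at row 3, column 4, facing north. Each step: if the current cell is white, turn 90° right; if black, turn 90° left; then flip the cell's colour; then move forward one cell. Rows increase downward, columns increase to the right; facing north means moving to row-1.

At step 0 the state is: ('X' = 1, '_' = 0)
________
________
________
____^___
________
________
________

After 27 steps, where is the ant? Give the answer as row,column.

k=0  ________
________
________
____^___
________
________
________
k=1  ________
________
________
____X>__
________
________
________
k=2  ________
________
________
____XX__
_____v__
________
________
k=3  ________
________
________
____XX__
____<X__
________
________
k=4  ________
________
________
____^X__
____XX__
________
________
k=5  ________
________
________
___<_X__
____XX__
________
________
k=6  ________
________
___^____
___X_X__
____XX__
________
________
k=7  ________
________
___X>___
___X_X__
____XX__
________
________
k=8  ________
________
___XX___
___XvX__
____XX__
________
________
k=9  ________
________
___XX___
___<XX__
____XX__
________
________
k=10  ________
________
___XX___
____XX__
___vXX__
________
________
k=11  ________
________
___XX___
____XX__
__<XXX__
________
________
k=12  ________
________
___XX___
__^_XX__
__XXXX__
________
________
k=13  ________
________
___XX___
__X>XX__
__XXXX__
________
________
k=14  ________
________
___XX___
__XXXX__
__XvXX__
________
________
k=15  ________
________
___XX___
__XXXX__
__X_>X__
________
________
k=16  ________
________
___XX___
__XX^X__
__X__X__
________
________
k=17  ________
________
___XX___
__X<_X__
__X__X__
________
________
k=18  ________
________
___XX___
__X__X__
__Xv_X__
________
________
k=19  ________
________
___XX___
__X__X__
__<X_X__
________
________
k=20  ________
________
___XX___
__X__X__
___X_X__
__v_____
________
k=21  ________
________
___XX___
__X__X__
___X_X__
_<X_____
________
k=22  ________
________
___XX___
__X__X__
_^_X_X__
_XX_____
________
k=23  ________
________
___XX___
__X__X__
_X>X_X__
_XX_____
________
k=24  ________
________
___XX___
__X__X__
_XXX_X__
_Xv_____
________
k=25  ________
________
___XX___
__X__X__
_XXX_X__
_X_>____
________
k=26  ________
________
___XX___
__X__X__
_XXX_X__
_X_X____
___v____
k=27  ________
________
___XX___
__X__X__
_XXX_X__
_X_X____
__<X____

6,2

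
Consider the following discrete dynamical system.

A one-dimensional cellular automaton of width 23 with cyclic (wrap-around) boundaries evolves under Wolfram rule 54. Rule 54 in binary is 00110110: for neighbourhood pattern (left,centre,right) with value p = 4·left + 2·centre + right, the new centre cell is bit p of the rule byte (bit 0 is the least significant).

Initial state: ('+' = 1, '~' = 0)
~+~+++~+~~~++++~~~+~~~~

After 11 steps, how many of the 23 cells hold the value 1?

t=0: ~+~+++~+~~~++++~~~+~~~~
t=1: +++~~~+++~+~~~~+~+++~~~
t=2: ~~~+~+~~~+++~~+++~~~+~+
t=3: +~+++++~+~~~++~~~+~++++
t=4: ~+~~~~~+++~+~~+~+++~~~~
t=5: +++~~~+~~~++++++~~~+~~~
t=6: ~~~+~+++~+~~~~~~+~+++~+
t=7: +~+++~~~+++~~~~+++~~~++
t=8: ~+~~~+~+~~~+~~+~~~+~+~~
t=9: +++~+++++~++++++~+++++~
t=10: ~~~+~~~~~+~~~~~~+~~~~~+
t=11: +~+++~~~+++~~~~+++~~~++

12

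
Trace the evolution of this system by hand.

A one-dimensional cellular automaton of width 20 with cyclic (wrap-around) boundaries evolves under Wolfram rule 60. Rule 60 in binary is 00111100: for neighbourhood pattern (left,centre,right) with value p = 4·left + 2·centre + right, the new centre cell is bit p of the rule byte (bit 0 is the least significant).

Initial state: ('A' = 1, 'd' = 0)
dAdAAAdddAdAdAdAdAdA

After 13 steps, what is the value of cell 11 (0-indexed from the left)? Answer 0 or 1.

1

k=0  dAdAAAdddAdAdAdAdAdA
k=1  AAAAddAddAAAAAAAAAAA
k=2  ddddAdAAdAdddddddddd
k=3  ddddAAAdAAAddddddddd
k=4  ddddAddAAddAdddddddd
k=5  ddddAAdAdAdAAddddddd
k=6  ddddAdAAAAAAdAdddddd
k=7  ddddAAAdddddAAAddddd
k=8  ddddAddAddddAddAdddd
k=9  ddddAAdAAdddAAdAAddd
k=10  ddddAdAAdAddAdAAdAdd
k=11  ddddAAAdAAAdAAAdAAAd
k=12  ddddAddAAddAAddAAddA
k=13  AdddAAdAdAdAdAdAdAdA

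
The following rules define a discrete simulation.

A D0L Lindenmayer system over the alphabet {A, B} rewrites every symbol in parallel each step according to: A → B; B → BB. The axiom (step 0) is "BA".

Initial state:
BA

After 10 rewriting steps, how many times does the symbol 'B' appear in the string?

1536

t=0: BA
t=1: BBB
t=2: BBBBBB
t=3: BBBBBBBBBBBB
t=4: BBBBBBBBBBBBBBBBBBBBBBBB
t=5: BBBBBBBBBBBBBBBBBBBBBBBBBBBBBBBBBBBBBBBBBBBBBBBB
t=6: BBBBBBBBBBBBBBBBBBBBBBBBBBBBBBBBBBBBBBBBBBBBBBBBBBBBBBBBBBBBBBBBBBBBBBBBBBBBBBBBBBBBBBBBBBBBBBBB
t=7: BBBBBBBBBBBBBBBBBBBBBBBBBBBBBBBBBBBBBBBBBBBBBBBBBBBBBBBBBB…BBBBBBBBBBBBBBBBBBBBBBBBBBBBBBBBBBBBBBBBBBBBBBBBBBBBBBBBBB  (len 192)
t=8: BBBBBBBBBBBBBBBBBBBBBBBBBBBBBBBBBBBBBBBBBBBBBBBBBBBBBBBBBB…BBBBBBBBBBBBBBBBBBBBBBBBBBBBBBBBBBBBBBBBBBBBBBBBBBBBBBBBBB  (len 384)
t=9: BBBBBBBBBBBBBBBBBBBBBBBBBBBBBBBBBBBBBBBBBBBBBBBBBBBBBBBBBB…BBBBBBBBBBBBBBBBBBBBBBBBBBBBBBBBBBBBBBBBBBBBBBBBBBBBBBBBBB  (len 768)
t=10: BBBBBBBBBBBBBBBBBBBBBBBBBBBBBBBBBBBBBBBBBBBBBBBBBBBBBBBBBB…BBBBBBBBBBBBBBBBBBBBBBBBBBBBBBBBBBBBBBBBBBBBBBBBBBBBBBBBBB  (len 1536)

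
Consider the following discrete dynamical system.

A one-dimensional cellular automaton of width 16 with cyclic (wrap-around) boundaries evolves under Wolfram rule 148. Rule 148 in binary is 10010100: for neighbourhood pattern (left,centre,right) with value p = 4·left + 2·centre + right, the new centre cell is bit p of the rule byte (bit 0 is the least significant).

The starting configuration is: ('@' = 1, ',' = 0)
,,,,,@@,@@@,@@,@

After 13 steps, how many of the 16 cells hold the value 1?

k=0  ,,,,,@@,@@@,@@,@
k=1  @,,,,,,,,@,,,,,@
k=2  ,@,,,,,,,@@,,,,,
k=3  ,@@,,,,,,,,@,,,,
k=4  ,,,@,,,,,,,@@,,,
k=5  ,,,@@,,,,,,,,@,,
k=6  ,,,,,@,,,,,,,@@,
k=7  ,,,,,@@,,,,,,,,@
k=8  @,,,,,,@,,,,,,,@
k=9  ,@,,,,,@@,,,,,,,
k=10  ,@@,,,,,,@,,,,,,
k=11  ,,,@,,,,,@@,,,,,
k=12  ,,,@@,,,,,,@,,,,
k=13  ,,,,,@,,,,,@@,,,

3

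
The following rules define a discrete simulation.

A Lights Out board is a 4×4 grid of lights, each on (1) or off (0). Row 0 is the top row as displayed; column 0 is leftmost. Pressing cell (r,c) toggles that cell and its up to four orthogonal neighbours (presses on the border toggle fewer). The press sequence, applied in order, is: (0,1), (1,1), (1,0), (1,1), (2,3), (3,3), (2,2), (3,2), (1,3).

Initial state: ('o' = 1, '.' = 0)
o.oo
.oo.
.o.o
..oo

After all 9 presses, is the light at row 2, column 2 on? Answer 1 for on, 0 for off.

0) o.oo
.oo.
.o.o
..oo
1) .o.o
..o.
.o.o
..oo
2) ...o
oo..
...o
..oo
3) o..o
....
o..o
..oo
4) oo.o
ooo.
oo.o
..oo
5) oo.o
oooo
ooo.
..o.
6) oo.o
oooo
oooo
...o
7) oo.o
oo.o
o...
..oo
8) oo.o
oo.o
o.o.
.o..
9) oo..
ooo.
o.oo
.o..

1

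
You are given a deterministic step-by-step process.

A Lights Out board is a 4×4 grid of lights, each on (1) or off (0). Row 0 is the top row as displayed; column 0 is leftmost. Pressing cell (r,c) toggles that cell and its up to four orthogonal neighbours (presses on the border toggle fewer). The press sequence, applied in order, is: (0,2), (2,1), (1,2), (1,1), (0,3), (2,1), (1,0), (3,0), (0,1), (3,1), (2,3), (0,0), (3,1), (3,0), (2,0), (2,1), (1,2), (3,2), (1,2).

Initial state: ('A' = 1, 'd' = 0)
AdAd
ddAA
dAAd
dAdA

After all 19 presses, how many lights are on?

k=0  AdAd
ddAA
dAAd
dAdA
k=1  AAdA
dddA
dAAd
dAdA
k=2  AAdA
dAdA
Addd
dddA
k=3  AAAA
ddAd
AdAd
dddA
k=4  AdAA
AAdd
AAAd
dddA
k=5  Addd
AAdA
AAAd
dddA
k=6  Addd
AddA
dddd
dAdA
k=7  dddd
dAdA
Addd
dAdA
k=8  dddd
dAdA
dddd
AddA
k=9  AAAd
dddA
dddd
AddA
k=10  AAAd
dddA
dAdd
dAAA
k=11  AAAd
dddd
dAAA
dAAd
k=12  ddAd
Addd
dAAA
dAAd
k=13  ddAd
Addd
ddAA
Addd
k=14  ddAd
Addd
AdAA
dAdd
k=15  ddAd
dddd
dAAA
AAdd
k=16  ddAd
dAdd
AddA
Addd
k=17  dddd
ddAA
AdAA
Addd
k=18  dddd
ddAA
AddA
AAAA
k=19  ddAd
dAdd
AdAA
AAAA

9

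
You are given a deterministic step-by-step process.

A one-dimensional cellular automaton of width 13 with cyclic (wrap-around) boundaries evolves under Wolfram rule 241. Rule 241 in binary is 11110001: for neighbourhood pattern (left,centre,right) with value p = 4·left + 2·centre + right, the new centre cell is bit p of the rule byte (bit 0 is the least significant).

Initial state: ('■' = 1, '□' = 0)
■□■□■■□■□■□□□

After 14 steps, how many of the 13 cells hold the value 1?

step 0: ■□■□■■□■□■□□□
step 1: □■□■□■■□■□■■□
step 2: □□■□■□■■□■□■■
step 3: ■□□■□■□■■□■□■
step 4: ■■□□■□■□■■□■□
step 5: □■■□□■□■□■■□■
step 6: ■□■■□□■□■□■■□
step 7: □■□■■□□■□■□■■
step 8: ■□■□■■□□■□■□■
step 9: ■■□■□■■□□■□■□
step 10: □■■□■□■■□□■□■
step 11: ■□■■□■□■■□□■□
step 12: □■□■■□■□■■□□■
step 13: ■□■□■■□■□■■□□
step 14: □■□■□■■□■□■■□

7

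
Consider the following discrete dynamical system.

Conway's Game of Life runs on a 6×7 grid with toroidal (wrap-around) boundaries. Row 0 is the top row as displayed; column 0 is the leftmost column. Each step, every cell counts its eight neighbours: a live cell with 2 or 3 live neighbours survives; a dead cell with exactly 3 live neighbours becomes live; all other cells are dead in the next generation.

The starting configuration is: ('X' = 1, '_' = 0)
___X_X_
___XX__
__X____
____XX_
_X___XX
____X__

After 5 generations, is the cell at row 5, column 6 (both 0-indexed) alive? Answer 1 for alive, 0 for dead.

0

gen 0: ___X_X_
___XX__
__X____
____XX_
_X___XX
____X__
gen 1: ___X_X_
__XXX__
_____X_
____XXX
______X
____X_X
gen 2: __X__X_
__XX_X_
______X
____X_X
X___X_X
____X_X
gen 3: __X__XX
__XXXXX
___XX_X
______X
X__XX_X
X__XX_X
gen 4: _XX____
X_X____
X_X___X
______X
___XX__
_XX____
gen 5: X__X___
X_XX__X
X_____X
X__X_XX
__XX___
_X_____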